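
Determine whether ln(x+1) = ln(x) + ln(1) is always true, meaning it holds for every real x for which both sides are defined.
No, this is NOT an identity.

Claim: ln(x+1) = ln(x) + ln(1).
Test a specific point where both sides are defined: x = 3.
LHS = ln(x+1) ≈ 1.3863
RHS = ln(x) + ln(1) ≈ 1.0986
Since 1.3863 ≠ 1.0986, the equation fails at this point, so it cannot hold for every real x for which both sides are defined.
ln(1) = 0, so the right side is just ln(x), which differs from ln(x+1).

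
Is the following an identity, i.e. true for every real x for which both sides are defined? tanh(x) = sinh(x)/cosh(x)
Yes, this is an identity.

Claim: tanh(x) = sinh(x)/cosh(x).
Reasoning: tanh(x) is defined as sinh(x)/cosh(x) = (e^x - e^-x)/(e^x + e^-x); cosh(x) ≥ 1 is never zero, so this holds for every real x.
So the two sides agree for every real x for which both sides are defined.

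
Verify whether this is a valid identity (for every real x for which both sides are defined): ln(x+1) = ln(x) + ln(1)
Claim: ln(x+1) = ln(x) + ln(1).
Test a specific point where both sides are defined: x = 4.
LHS = ln(x+1) ≈ 1.6094
RHS = ln(x) + ln(1) ≈ 1.3863
Since 1.6094 ≠ 1.3863, the equation fails at this point, so it cannot hold for every real x for which both sides are defined.
ln(1) = 0, so the right side is just ln(x), which differs from ln(x+1).

Conclusion: No, this is NOT an identity.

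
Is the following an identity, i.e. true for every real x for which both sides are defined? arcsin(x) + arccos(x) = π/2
Yes, this is an identity.

Claim: arcsin(x) + arccos(x) = π/2.
Reasoning: Both sides are defined for -1 ≤ x ≤ 1. Let θ = arcsin(x), so sin θ = x and θ ∈ [-π/2, π/2]. Then cos(π/2 - θ) = sin θ = x and π/2 - θ ∈ [0, π], which is exactly the range of arccos, so arccos(x) = π/2 - θ. Adding: arcsin(x) + arccos(x) = θ + (π/2 - θ) = π/2.
So the two sides agree for every real x for which both sides are defined.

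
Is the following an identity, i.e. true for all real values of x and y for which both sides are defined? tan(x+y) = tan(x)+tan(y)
No, this is NOT an identity.

Claim: tan(x+y) = tan(x)+tan(y).
Test a specific point where both sides are defined: x = π/3, y = -π/6.
LHS = tan(x+y) ≈ 0.5774
RHS = tan(x)+tan(y) ≈ 1.1547
Since 0.5774 ≠ 1.1547, the equation fails at this point, so it cannot hold for all real values of x and y for which both sides are defined.
The correct formula is tan(x+y) = (tan(x) + tan(y))/(1 - tan(x)tan(y)).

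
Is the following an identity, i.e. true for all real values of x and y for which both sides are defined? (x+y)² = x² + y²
No, this is NOT an identity.

Claim: (x+y)² = x² + y².
Test a specific point where both sides are defined: x = 1/2, y = 4.
LHS = (x+y)² ≈ 20.2500
RHS = x² + y² ≈ 16.2500
Since 20.2500 ≠ 16.2500, the equation fails at this point, so it cannot hold for all real values of x and y for which both sides are defined.
The correct expansion is (x+y)² = x² + 2xy + y²; the cross term 2xy is missing.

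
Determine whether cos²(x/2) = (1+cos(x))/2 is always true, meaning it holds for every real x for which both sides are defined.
Claim: cos²(x/2) = (1+cos(x))/2.
Reasoning: Use cos(2θ) = 2cos²θ - 1 with θ = x/2: cos(x) = 2cos²(x/2) - 1. Solving for cos²(x/2) gives (1 + cos(x))/2.
So the two sides agree for every real x for which both sides are defined.

Conclusion: Yes, this is an identity.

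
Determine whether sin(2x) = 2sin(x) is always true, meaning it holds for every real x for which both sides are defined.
Claim: sin(2x) = 2sin(x).
Test a specific point where both sides are defined: x = π/3.
LHS = sin(2x) ≈ 0.8660
RHS = 2sin(x) ≈ 1.7321
Since 0.8660 ≠ 1.7321, the equation fails at this point, so it cannot hold for every real x for which both sides are defined.
The correct double-angle formula is sin(2x) = 2sin(x)cos(x).

Conclusion: No, this is NOT an identity.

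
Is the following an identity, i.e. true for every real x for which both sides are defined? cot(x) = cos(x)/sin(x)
Claim: cot(x) = cos(x)/sin(x).
Reasoning: cot(x) is defined as 1/tan(x) = 1/(sin(x)/cos(x)) = cos(x)/sin(x), wherever sin(x) ≠ 0.
So the two sides agree for every real x for which both sides are defined.

Conclusion: Yes, this is an identity.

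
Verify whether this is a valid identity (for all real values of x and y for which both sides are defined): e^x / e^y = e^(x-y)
Yes, this is an identity.

Claim: e^x / e^y = e^(x-y).
Reasoning: 1/e^y = e^(-y), so e^x / e^y = e^x · e^(-y) = e^(x + (-y)) = e^(x-y) by the product rule for exponents.
So the two sides agree for all real values of x and y for which both sides are defined.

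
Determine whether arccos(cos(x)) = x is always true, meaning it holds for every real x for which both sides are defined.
No, this is NOT an identity.

Claim: arccos(cos(x)) = x.
Test a specific point where both sides are defined: x = -π/3.
LHS = arccos(cos(x)) ≈ 1.0472
RHS = x ≈ -1.0472
Since 1.0472 ≠ -1.0472, the equation fails at this point, so it cannot hold for every real x for which both sides are defined.
arccos only returns values in [0, π], so arccos(cos(x)) = x holds only for x in that interval, not for all real x.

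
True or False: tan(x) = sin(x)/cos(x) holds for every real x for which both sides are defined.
Claim: tan(x) = sin(x)/cos(x).
Reasoning: For an angle x whose terminal point on the unit circle is (cos x, sin x), tan(x) is defined as the ratio (second coordinate)/(first coordinate) = sin(x)/cos(x), wherever cos(x) ≠ 0.
So the two sides agree for every real x for which both sides are defined.

Conclusion: True.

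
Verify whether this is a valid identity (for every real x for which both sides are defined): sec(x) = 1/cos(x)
Claim: sec(x) = 1/cos(x).
Reasoning: sec(x) is by definition the reciprocal of cos(x), wherever cos(x) ≠ 0.
So the two sides agree for every real x for which both sides are defined.

Conclusion: Yes, this is an identity.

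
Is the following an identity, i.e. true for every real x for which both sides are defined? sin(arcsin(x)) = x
Claim: sin(arcsin(x)) = x.
Reasoning: For -1 ≤ x ≤ 1 (where arcsin is defined), arcsin(x) is by definition an angle whose sine equals x. Taking the sine of that angle returns x. (Note the other order, arcsin(sin x) = x, is NOT an identity.)
So the two sides agree for every real x for which both sides are defined.

Conclusion: Yes, this is an identity.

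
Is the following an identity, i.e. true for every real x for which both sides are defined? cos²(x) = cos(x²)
No, this is NOT an identity.

Claim: cos²(x) = cos(x²).
Test a specific point where both sides are defined: x = -π/4.
LHS = cos²(x) ≈ 0.5000
RHS = cos(x²) ≈ 0.8157
Since 0.5000 ≠ 0.8157, the equation fails at this point, so it cannot hold for every real x for which both sides are defined.
cos²(x) means (cos x)², squaring the output; cos(x²) squares the input. These are different functions.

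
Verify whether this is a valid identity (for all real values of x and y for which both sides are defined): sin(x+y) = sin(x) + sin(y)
Claim: sin(x+y) = sin(x) + sin(y).
Test a specific point where both sides are defined: x = 2π/3, y = π/2.
LHS = sin(x+y) ≈ -0.5000
RHS = sin(x) + sin(y) ≈ 1.8660
Since -0.5000 ≠ 1.8660, the equation fails at this point, so it cannot hold for all real values of x and y for which both sides are defined.
The correct expansion is sin(x+y) = sin(x)cos(y) + cos(x)sin(y); sine is not additive.

Conclusion: No, this is NOT an identity.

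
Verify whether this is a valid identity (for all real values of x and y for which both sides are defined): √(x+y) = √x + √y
No, this is NOT an identity.

Claim: √(x+y) = √x + √y.
Test a specific point where both sides are defined: x = 1, y = 2.
LHS = √(x+y) ≈ 1.7321
RHS = √x + √y ≈ 2.4142
Since 1.7321 ≠ 2.4142, the equation fails at this point, so it cannot hold for all real values of x and y for which both sides are defined.
Squaring the right side gives x + 2√(xy) + y, not x + y.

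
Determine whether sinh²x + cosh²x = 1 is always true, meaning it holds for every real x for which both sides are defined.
No, this is NOT an identity.

Claim: sinh²x + cosh²x = 1.
Test a specific point where both sides are defined: x = 1.
LHS = sinh²x + cosh²x ≈ 3.7622
RHS = 1 ≈ 1.0000
Since 3.7622 ≠ 1.0000, the equation fails at this point, so it cannot hold for every real x for which both sides are defined.
The correct hyperbolic identity is cosh²x - sinh²x = 1 (a difference); the sum sinh²x + cosh²x equals cosh(2x).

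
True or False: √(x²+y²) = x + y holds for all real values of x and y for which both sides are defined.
False.

Claim: √(x²+y²) = x + y.
Test a specific point where both sides are defined: x = -2, y = -1.
LHS = √(x²+y²) ≈ 2.2361
RHS = x + y ≈ -3.0000
Since 2.2361 ≠ -3.0000, the equation fails at this point, so it cannot hold for all real values of x and y for which both sides are defined.
(x+y)² = x² + 2xy + y², not x² + y², so the square root does not split this way.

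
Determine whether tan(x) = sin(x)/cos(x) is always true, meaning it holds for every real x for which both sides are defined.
Claim: tan(x) = sin(x)/cos(x).
Reasoning: For an angle x whose terminal point on the unit circle is (cos x, sin x), tan(x) is defined as the ratio (second coordinate)/(first coordinate) = sin(x)/cos(x), wherever cos(x) ≠ 0.
So the two sides agree for every real x for which both sides are defined.

Conclusion: Yes, this is an identity.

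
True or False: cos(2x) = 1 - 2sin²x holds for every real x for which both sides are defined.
Claim: cos(2x) = 1 - 2sin²x.
Reasoning: cos(2x) = cos²x - sin²x. Replace cos²x by 1 - sin²x: (1 - sin²x) - sin²x = 1 - 2sin²x.
So the two sides agree for every real x for which both sides are defined.

Conclusion: True.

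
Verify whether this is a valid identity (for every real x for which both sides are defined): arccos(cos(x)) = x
Claim: arccos(cos(x)) = x.
Test a specific point where both sides are defined: x = -π/6.
LHS = arccos(cos(x)) ≈ 0.5236
RHS = x ≈ -0.5236
Since 0.5236 ≠ -0.5236, the equation fails at this point, so it cannot hold for every real x for which both sides are defined.
arccos only returns values in [0, π], so arccos(cos(x)) = x holds only for x in that interval, not for all real x.

Conclusion: No, this is NOT an identity.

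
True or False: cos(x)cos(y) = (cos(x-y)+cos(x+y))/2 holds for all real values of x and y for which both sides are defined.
Claim: cos(x)cos(y) = (cos(x-y)+cos(x+y))/2.
Reasoning: cos(x-y) = cos(x)cos(y) + sin(x)sin(y) and cos(x+y) = cos(x)cos(y) - sin(x)sin(y). Adding, cos(x-y) + cos(x+y) = 2cos(x)cos(y); divide by 2.
So the two sides agree for all real values of x and y for which both sides are defined.

Conclusion: True.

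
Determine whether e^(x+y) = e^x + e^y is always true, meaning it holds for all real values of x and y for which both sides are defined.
No, this is NOT an identity.

Claim: e^(x+y) = e^x + e^y.
Test a specific point where both sides are defined: x = -1, y = 5.
LHS = e^(x+y) ≈ 54.5982
RHS = e^x + e^y ≈ 148.7810
Since 54.5982 ≠ 148.7810, the equation fails at this point, so it cannot hold for all real values of x and y for which both sides are defined.
The correct rule is e^(x+y) = e^x · e^y (a product, not a sum).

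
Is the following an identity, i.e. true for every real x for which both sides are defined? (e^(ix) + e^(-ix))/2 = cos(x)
Yes, this is an identity.

Claim: (e^(ix) + e^(-ix))/2 = cos(x).
Reasoning: By Euler's formula e^(ix) = cos(x) + i·sin(x) and e^(-ix) = cos(x) - i·sin(x). Adding cancels the sine terms: e^(ix) + e^(-ix) = 2cos(x); divide by 2.
So the two sides agree for every real x for which both sides are defined.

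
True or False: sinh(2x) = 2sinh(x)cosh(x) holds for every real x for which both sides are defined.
True.

Claim: sinh(2x) = 2sinh(x)cosh(x).
Reasoning: 2sinh(x)cosh(x) = 2 · (e^x - e^-x)/2 · (e^x + e^-x)/2 = (e^(2x) - e^(-2x))/2 = sinh(2x).
So the two sides agree for every real x for which both sides are defined.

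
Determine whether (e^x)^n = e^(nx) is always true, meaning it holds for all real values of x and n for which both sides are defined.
Claim: (e^x)^n = e^(nx).
Reasoning: e^x is a positive real number, and for a positive base B and real exponent n, B^n = e^(n·ln B). With B = e^x, ln B = x, so (e^x)^n = e^(n·x).
So the two sides agree for all real values of x and n for which both sides are defined.

Conclusion: Yes, this is an identity.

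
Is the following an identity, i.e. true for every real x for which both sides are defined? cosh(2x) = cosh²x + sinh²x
Claim: cosh(2x) = cosh²x + sinh²x.
Reasoning: cosh²x = (e^(2x) + 2 + e^(-2x))/4 and sinh²x = (e^(2x) - 2 + e^(-2x))/4. Adding gives (2e^(2x) + 2e^(-2x))/4 = (e^(2x) + e^(-2x))/2 = cosh(2x).
So the two sides agree for every real x for which both sides are defined.

Conclusion: Yes, this is an identity.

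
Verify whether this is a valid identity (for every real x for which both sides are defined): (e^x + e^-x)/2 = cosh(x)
Yes, this is an identity.

Claim: (e^x + e^-x)/2 = cosh(x).
Reasoning: This is exactly the definition of the hyperbolic cosine: cosh(x) := (e^x + e^-x)/2.
So the two sides agree for every real x for which both sides are defined.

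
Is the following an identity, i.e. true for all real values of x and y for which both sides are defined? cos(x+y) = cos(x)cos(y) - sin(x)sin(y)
Claim: cos(x+y) = cos(x)cos(y) - sin(x)sin(y).
Reasoning: By Euler's formula e^(i(x+y)) = e^(ix)·e^(iy) = (cos x + i·sin x)(cos y + i·sin y). The real part of the left side is cos(x+y); the real part of the product is cos(x)cos(y) - sin(x)sin(y) (since i·i = -1).
So the two sides agree for all real values of x and y for which both sides are defined.

Conclusion: Yes, this is an identity.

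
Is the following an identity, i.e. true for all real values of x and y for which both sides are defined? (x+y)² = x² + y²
Claim: (x+y)² = x² + y².
Test a specific point where both sides are defined: x = 3, y = 2.
LHS = (x+y)² ≈ 25.0000
RHS = x² + y² ≈ 13.0000
Since 25.0000 ≠ 13.0000, the equation fails at this point, so it cannot hold for all real values of x and y for which both sides are defined.
The correct expansion is (x+y)² = x² + 2xy + y²; the cross term 2xy is missing.

Conclusion: No, this is NOT an identity.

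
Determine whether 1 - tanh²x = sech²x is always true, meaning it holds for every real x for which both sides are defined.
Claim: 1 - tanh²x = sech²x.
Reasoning: Divide cosh²x - sinh²x = 1 through by cosh²x (never zero): 1 - tanh²x = 1/cosh²x = sech²x.
So the two sides agree for every real x for which both sides are defined.

Conclusion: Yes, this is an identity.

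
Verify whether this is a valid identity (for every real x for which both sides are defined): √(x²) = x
Claim: √(x²) = x.
Test a specific point where both sides are defined: x = -3.
LHS = √(x²) ≈ 3.0000
RHS = x ≈ -3.0000
Since 3.0000 ≠ -3.0000, the equation fails at this point, so it cannot hold for every real x for which both sides are defined.
√(x²) = |x|, which differs from x whenever x < 0 (both sides are defined for every real x).

Conclusion: No, this is NOT an identity.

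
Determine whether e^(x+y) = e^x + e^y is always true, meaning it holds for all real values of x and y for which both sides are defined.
Claim: e^(x+y) = e^x + e^y.
Test a specific point where both sides are defined: x = -1, y = 4.
LHS = e^(x+y) ≈ 20.0855
RHS = e^x + e^y ≈ 54.9660
Since 20.0855 ≠ 54.9660, the equation fails at this point, so it cannot hold for all real values of x and y for which both sides are defined.
The correct rule is e^(x+y) = e^x · e^y (a product, not a sum).

Conclusion: No, this is NOT an identity.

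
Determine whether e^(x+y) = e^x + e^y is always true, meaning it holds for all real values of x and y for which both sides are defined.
No, this is NOT an identity.

Claim: e^(x+y) = e^x + e^y.
Test a specific point where both sides are defined: x = -1, y = 1/2.
LHS = e^(x+y) ≈ 0.6065
RHS = e^x + e^y ≈ 2.0166
Since 0.6065 ≠ 2.0166, the equation fails at this point, so it cannot hold for all real values of x and y for which both sides are defined.
The correct rule is e^(x+y) = e^x · e^y (a product, not a sum).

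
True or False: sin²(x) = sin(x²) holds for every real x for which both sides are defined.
False.

Claim: sin²(x) = sin(x²).
Test a specific point where both sides are defined: x = π.
LHS = sin²(x) ≈ 0.0000
RHS = sin(x²) ≈ -0.4303
Since 0.0000 ≠ -0.4303, the equation fails at this point, so it cannot hold for every real x for which both sides are defined.
sin²(x) means (sin x)², squaring the output; sin(x²) squares the input. These are different functions.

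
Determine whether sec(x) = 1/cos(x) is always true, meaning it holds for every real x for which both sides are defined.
Yes, this is an identity.

Claim: sec(x) = 1/cos(x).
Reasoning: sec(x) is by definition the reciprocal of cos(x), wherever cos(x) ≠ 0.
So the two sides agree for every real x for which both sides are defined.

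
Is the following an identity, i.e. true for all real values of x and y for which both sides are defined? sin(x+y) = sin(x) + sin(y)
No, this is NOT an identity.

Claim: sin(x+y) = sin(x) + sin(y).
Test a specific point where both sides are defined: x = -π/3, y = -π/4.
LHS = sin(x+y) ≈ -0.9659
RHS = sin(x) + sin(y) ≈ -1.5731
Since -0.9659 ≠ -1.5731, the equation fails at this point, so it cannot hold for all real values of x and y for which both sides are defined.
The correct expansion is sin(x+y) = sin(x)cos(y) + cos(x)sin(y); sine is not additive.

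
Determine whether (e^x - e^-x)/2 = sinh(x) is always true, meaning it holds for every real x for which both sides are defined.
Yes, this is an identity.

Claim: (e^x - e^-x)/2 = sinh(x).
Reasoning: This is exactly the definition of the hyperbolic sine: sinh(x) := (e^x - e^-x)/2.
So the two sides agree for every real x for which both sides are defined.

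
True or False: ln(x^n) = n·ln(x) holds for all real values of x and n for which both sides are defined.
Claim: ln(x^n) = n·ln(x).
Reasoning: The right side requires x > 0. For x > 0, x^n = (e^(ln x))^n = e^(n·ln x), so taking ln of both sides gives ln(x^n) = n·ln(x).
So the two sides agree for all real values of x and n for which both sides are defined.

Conclusion: True.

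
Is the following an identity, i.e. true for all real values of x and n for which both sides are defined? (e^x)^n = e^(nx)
Claim: (e^x)^n = e^(nx).
Reasoning: e^x is a positive real number, and for a positive base B and real exponent n, B^n = e^(n·ln B). With B = e^x, ln B = x, so (e^x)^n = e^(n·x).
So the two sides agree for all real values of x and n for which both sides are defined.

Conclusion: Yes, this is an identity.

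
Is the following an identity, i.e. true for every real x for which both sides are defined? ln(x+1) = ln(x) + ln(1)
Claim: ln(x+1) = ln(x) + ln(1).
Test a specific point where both sides are defined: x = 2.
LHS = ln(x+1) ≈ 1.0986
RHS = ln(x) + ln(1) ≈ 0.6931
Since 1.0986 ≠ 0.6931, the equation fails at this point, so it cannot hold for every real x for which both sides are defined.
ln(1) = 0, so the right side is just ln(x), which differs from ln(x+1).

Conclusion: No, this is NOT an identity.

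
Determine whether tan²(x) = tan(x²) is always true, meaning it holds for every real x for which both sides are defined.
No, this is NOT an identity.

Claim: tan²(x) = tan(x²).
Test a specific point where both sides are defined: x = π/6.
LHS = tan²(x) ≈ 0.3333
RHS = tan(x²) ≈ 0.2812
Since 0.3333 ≠ 0.2812, the equation fails at this point, so it cannot hold for every real x for which both sides are defined.
tan²(x) means (tan x)², squaring the output; tan(x²) squares the input. These are different functions.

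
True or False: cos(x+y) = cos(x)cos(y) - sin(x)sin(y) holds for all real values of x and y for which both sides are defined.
True.

Claim: cos(x+y) = cos(x)cos(y) - sin(x)sin(y).
Reasoning: By Euler's formula e^(i(x+y)) = e^(ix)·e^(iy) = (cos x + i·sin x)(cos y + i·sin y). The real part of the left side is cos(x+y); the real part of the product is cos(x)cos(y) - sin(x)sin(y) (since i·i = -1).
So the two sides agree for all real values of x and y for which both sides are defined.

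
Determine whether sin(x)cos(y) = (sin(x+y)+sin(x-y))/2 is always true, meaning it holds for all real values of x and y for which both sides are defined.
Claim: sin(x)cos(y) = (sin(x+y)+sin(x-y))/2.
Reasoning: sin(x+y) = sin(x)cos(y) + cos(x)sin(y) and sin(x-y) = sin(x)cos(y) - cos(x)sin(y). Adding, sin(x+y) + sin(x-y) = 2sin(x)cos(y); divide by 2.
So the two sides agree for all real values of x and y for which both sides are defined.

Conclusion: Yes, this is an identity.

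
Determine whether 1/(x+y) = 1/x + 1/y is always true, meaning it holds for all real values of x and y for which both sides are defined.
Claim: 1/(x+y) = 1/x + 1/y.
Test a specific point where both sides are defined: x = 2, y = 1.
LHS = 1/(x+y) ≈ 0.3333
RHS = 1/x + 1/y ≈ 1.5000
Since 0.3333 ≠ 1.5000, the equation fails at this point, so it cannot hold for all real values of x and y for which both sides are defined.
1/x + 1/y = (x+y)/(xy), which is not 1/(x+y).

Conclusion: No, this is NOT an identity.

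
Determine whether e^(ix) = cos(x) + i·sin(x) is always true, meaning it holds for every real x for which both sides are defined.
Yes, this is an identity.

Claim: e^(ix) = cos(x) + i·sin(x).
Reasoning: Euler's formula. Expand e^(ix) = Σ (ix)^k / k!. Since i² = -1, the even-k terms are Σ (-1)^m x^(2m)/(2m)! = cos(x) and the odd-k terms are i · Σ (-1)^m x^(2m+1)/(2m+1)! = i·sin(x).
So the two sides agree for every real x for which both sides are defined.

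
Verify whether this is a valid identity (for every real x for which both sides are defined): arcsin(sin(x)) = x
No, this is NOT an identity.

Claim: arcsin(sin(x)) = x.
Test a specific point where both sides are defined: x = 3π/4.
LHS = arcsin(sin(x)) ≈ 0.7854
RHS = x ≈ 2.3562
Since 0.7854 ≠ 2.3562, the equation fails at this point, so it cannot hold for every real x for which both sides are defined.
arcsin only returns values in [-π/2, π/2], so arcsin(sin(x)) = x holds only for x in that interval, not for all real x.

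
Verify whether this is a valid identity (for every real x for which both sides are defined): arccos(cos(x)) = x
Claim: arccos(cos(x)) = x.
Test a specific point where both sides are defined: x = -π/4.
LHS = arccos(cos(x)) ≈ 0.7854
RHS = x ≈ -0.7854
Since 0.7854 ≠ -0.7854, the equation fails at this point, so it cannot hold for every real x for which both sides are defined.
arccos only returns values in [0, π], so arccos(cos(x)) = x holds only for x in that interval, not for all real x.

Conclusion: No, this is NOT an identity.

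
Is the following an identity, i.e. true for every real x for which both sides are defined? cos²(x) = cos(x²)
No, this is NOT an identity.

Claim: cos²(x) = cos(x²).
Test a specific point where both sides are defined: x = 3π/4.
LHS = cos²(x) ≈ 0.5000
RHS = cos(x²) ≈ 0.7442
Since 0.5000 ≠ 0.7442, the equation fails at this point, so it cannot hold for every real x for which both sides are defined.
cos²(x) means (cos x)², squaring the output; cos(x²) squares the input. These are different functions.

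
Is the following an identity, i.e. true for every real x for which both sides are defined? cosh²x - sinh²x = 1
Yes, this is an identity.

Claim: cosh²x - sinh²x = 1.
Reasoning: With cosh(x) = (e^x + e^-x)/2 and sinh(x) = (e^x - e^-x)/2: cosh²x = (e^(2x) + 2 + e^(-2x))/4 and sinh²x = (e^(2x) - 2 + e^(-2x))/4. Subtracting leaves 4/4 = 1.
So the two sides agree for every real x for which both sides are defined.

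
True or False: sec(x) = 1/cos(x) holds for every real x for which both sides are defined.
Claim: sec(x) = 1/cos(x).
Reasoning: sec(x) is by definition the reciprocal of cos(x), wherever cos(x) ≠ 0.
So the two sides agree for every real x for which both sides are defined.

Conclusion: True.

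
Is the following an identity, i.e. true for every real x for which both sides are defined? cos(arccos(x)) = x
Claim: cos(arccos(x)) = x.
Reasoning: For -1 ≤ x ≤ 1 (where arccos is defined), arccos(x) is by definition an angle whose cosine equals x. Taking the cosine of that angle returns x. (Note the other order, arccos(cos x) = x, is NOT an identity.)
So the two sides agree for every real x for which both sides are defined.

Conclusion: Yes, this is an identity.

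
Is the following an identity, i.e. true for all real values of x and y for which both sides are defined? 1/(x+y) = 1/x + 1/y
Claim: 1/(x+y) = 1/x + 1/y.
Test a specific point where both sides are defined: x = 1, y = -3.
LHS = 1/(x+y) ≈ -0.5000
RHS = 1/x + 1/y ≈ 0.6667
Since -0.5000 ≠ 0.6667, the equation fails at this point, so it cannot hold for all real values of x and y for which both sides are defined.
1/x + 1/y = (x+y)/(xy), which is not 1/(x+y).

Conclusion: No, this is NOT an identity.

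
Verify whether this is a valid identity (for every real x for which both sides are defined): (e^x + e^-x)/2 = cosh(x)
Claim: (e^x + e^-x)/2 = cosh(x).
Reasoning: This is exactly the definition of the hyperbolic cosine: cosh(x) := (e^x + e^-x)/2.
So the two sides agree for every real x for which both sides are defined.

Conclusion: Yes, this is an identity.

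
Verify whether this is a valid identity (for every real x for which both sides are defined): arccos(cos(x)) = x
No, this is NOT an identity.

Claim: arccos(cos(x)) = x.
Test a specific point where both sides are defined: x = -π/4.
LHS = arccos(cos(x)) ≈ 0.7854
RHS = x ≈ -0.7854
Since 0.7854 ≠ -0.7854, the equation fails at this point, so it cannot hold for every real x for which both sides are defined.
arccos only returns values in [0, π], so arccos(cos(x)) = x holds only for x in that interval, not for all real x.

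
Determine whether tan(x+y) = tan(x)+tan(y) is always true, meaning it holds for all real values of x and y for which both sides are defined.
Claim: tan(x+y) = tan(x)+tan(y).
Test a specific point where both sides are defined: x = π/6, y = π/6.
LHS = tan(x+y) ≈ 1.7321
RHS = tan(x)+tan(y) ≈ 1.1547
Since 1.7321 ≠ 1.1547, the equation fails at this point, so it cannot hold for all real values of x and y for which both sides are defined.
The correct formula is tan(x+y) = (tan(x) + tan(y))/(1 - tan(x)tan(y)).

Conclusion: No, this is NOT an identity.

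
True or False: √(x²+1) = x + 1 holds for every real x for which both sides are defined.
Claim: √(x²+1) = x + 1.
Test a specific point where both sides are defined: x = 1.
LHS = √(x²+1) ≈ 1.4142
RHS = x + 1 ≈ 2.0000
Since 1.4142 ≠ 2.0000, the equation fails at this point, so it cannot hold for every real x for which both sides are defined.
(x+1)² = x² + 2x + 1 ≠ x² + 1 unless x = 0.

Conclusion: False.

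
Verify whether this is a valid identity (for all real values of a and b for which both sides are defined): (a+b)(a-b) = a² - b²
Claim: (a+b)(a-b) = a² - b².
Reasoning: Expand: (a+b)(a-b) = a² - ab + ba - b² = a² - b² (the cross terms cancel).
So the two sides agree for all real values of a and b for which both sides are defined.

Conclusion: Yes, this is an identity.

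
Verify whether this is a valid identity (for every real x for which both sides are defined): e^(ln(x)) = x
Claim: e^(ln(x)) = x.
Reasoning: For x > 0, ln(x) is by definition the exponent p such that e^p = x. Raising e to that exponent therefore returns x: e^(ln x) = x.
So the two sides agree for every real x for which both sides are defined.

Conclusion: Yes, this is an identity.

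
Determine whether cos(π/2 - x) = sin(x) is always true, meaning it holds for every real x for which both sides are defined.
Claim: cos(π/2 - x) = sin(x).
Reasoning: Use cos(u - v) = cos(u)cos(v) + sin(u)sin(v) with u = π/2, v = x: cos(π/2)cos(x) + sin(π/2)sin(x) = 0·cos(x) + 1·sin(x) = sin(x).
So the two sides agree for every real x for which both sides are defined.

Conclusion: Yes, this is an identity.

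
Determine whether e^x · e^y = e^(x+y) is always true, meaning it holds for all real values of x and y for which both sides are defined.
Claim: e^x · e^y = e^(x+y).
Reasoning: This is the law of exponents for a common base: multiplying powers adds exponents. E.g. from the series, (Σ x^j/j!)(Σ y^k/k!) = Σ_m (Σ_{j+k=m} x^j y^k/(j!k!)) = Σ_m (x+y)^m/m! by the binomial theorem.
So the two sides agree for all real values of x and y for which both sides are defined.

Conclusion: Yes, this is an identity.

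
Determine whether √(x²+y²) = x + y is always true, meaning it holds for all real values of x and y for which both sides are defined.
Claim: √(x²+y²) = x + y.
Test a specific point where both sides are defined: x = -1, y = 3.
LHS = √(x²+y²) ≈ 3.1623
RHS = x + y ≈ 2.0000
Since 3.1623 ≠ 2.0000, the equation fails at this point, so it cannot hold for all real values of x and y for which both sides are defined.
(x+y)² = x² + 2xy + y², not x² + y², so the square root does not split this way.

Conclusion: No, this is NOT an identity.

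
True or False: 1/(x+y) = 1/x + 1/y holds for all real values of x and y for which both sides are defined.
Claim: 1/(x+y) = 1/x + 1/y.
Test a specific point where both sides are defined: x = -3, y = 4.
LHS = 1/(x+y) ≈ 1.0000
RHS = 1/x + 1/y ≈ -0.0833
Since 1.0000 ≠ -0.0833, the equation fails at this point, so it cannot hold for all real values of x and y for which both sides are defined.
1/x + 1/y = (x+y)/(xy), which is not 1/(x+y).

Conclusion: False.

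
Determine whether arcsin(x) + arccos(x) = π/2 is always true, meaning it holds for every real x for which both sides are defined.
Yes, this is an identity.

Claim: arcsin(x) + arccos(x) = π/2.
Reasoning: Both sides are defined for -1 ≤ x ≤ 1. Let θ = arcsin(x), so sin θ = x and θ ∈ [-π/2, π/2]. Then cos(π/2 - θ) = sin θ = x and π/2 - θ ∈ [0, π], which is exactly the range of arccos, so arccos(x) = π/2 - θ. Adding: arcsin(x) + arccos(x) = θ + (π/2 - θ) = π/2.
So the two sides agree for every real x for which both sides are defined.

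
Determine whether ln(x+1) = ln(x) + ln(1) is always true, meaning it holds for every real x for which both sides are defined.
No, this is NOT an identity.

Claim: ln(x+1) = ln(x) + ln(1).
Test a specific point where both sides are defined: x = 3/2.
LHS = ln(x+1) ≈ 0.9163
RHS = ln(x) + ln(1) ≈ 0.4055
Since 0.9163 ≠ 0.4055, the equation fails at this point, so it cannot hold for every real x for which both sides are defined.
ln(1) = 0, so the right side is just ln(x), which differs from ln(x+1).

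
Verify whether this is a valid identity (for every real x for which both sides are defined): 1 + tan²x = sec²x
Claim: 1 + tan²x = sec²x.
Reasoning: Start from sin²x + cos²x = 1 and divide every term by cos²x (allowed wherever tan x and sec x are defined): tan²x + 1 = 1/cos²x = sec²x.
So the two sides agree for every real x for which both sides are defined.

Conclusion: Yes, this is an identity.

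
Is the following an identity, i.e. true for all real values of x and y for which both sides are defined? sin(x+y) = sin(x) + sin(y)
Claim: sin(x+y) = sin(x) + sin(y).
Test a specific point where both sides are defined: x = π, y = π/4.
LHS = sin(x+y) ≈ -0.7071
RHS = sin(x) + sin(y) ≈ 0.7071
Since -0.7071 ≠ 0.7071, the equation fails at this point, so it cannot hold for all real values of x and y for which both sides are defined.
The correct expansion is sin(x+y) = sin(x)cos(y) + cos(x)sin(y); sine is not additive.

Conclusion: No, this is NOT an identity.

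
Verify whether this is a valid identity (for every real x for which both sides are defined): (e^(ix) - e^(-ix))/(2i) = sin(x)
Claim: (e^(ix) - e^(-ix))/(2i) = sin(x).
Reasoning: By Euler's formula e^(ix) = cos(x) + i·sin(x) and e^(-ix) = cos(x) - i·sin(x). Subtracting cancels the cosine terms: e^(ix) - e^(-ix) = 2i·sin(x); divide by 2i.
So the two sides agree for every real x for which both sides are defined.

Conclusion: Yes, this is an identity.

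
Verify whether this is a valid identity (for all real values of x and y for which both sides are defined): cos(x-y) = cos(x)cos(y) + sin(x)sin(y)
Claim: cos(x-y) = cos(x)cos(y) + sin(x)sin(y).
Reasoning: Replace y by -y in cos(x+y) = cos(x)cos(y) - sin(x)sin(y) and use cos(-y) = cos(y), sin(-y) = -sin(y): cos(x-y) = cos(x)cos(y) + sin(x)sin(y).
So the two sides agree for all real values of x and y for which both sides are defined.

Conclusion: Yes, this is an identity.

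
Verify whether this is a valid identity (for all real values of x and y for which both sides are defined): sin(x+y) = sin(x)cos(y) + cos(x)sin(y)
Yes, this is an identity.

Claim: sin(x+y) = sin(x)cos(y) + cos(x)sin(y).
Reasoning: By Euler's formula e^(i(x+y)) = e^(ix)·e^(iy) = (cos x + i·sin x)(cos y + i·sin y). The imaginary part of the left side is sin(x+y); the imaginary part of the product is sin(x)cos(y) + cos(x)sin(y).
So the two sides agree for all real values of x and y for which both sides are defined.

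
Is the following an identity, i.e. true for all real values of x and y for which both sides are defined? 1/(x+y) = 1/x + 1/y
Claim: 1/(x+y) = 1/x + 1/y.
Test a specific point where both sides are defined: x = 1/2, y = 1.
LHS = 1/(x+y) ≈ 0.6667
RHS = 1/x + 1/y ≈ 3.0000
Since 0.6667 ≠ 3.0000, the equation fails at this point, so it cannot hold for all real values of x and y for which both sides are defined.
1/x + 1/y = (x+y)/(xy), which is not 1/(x+y).

Conclusion: No, this is NOT an identity.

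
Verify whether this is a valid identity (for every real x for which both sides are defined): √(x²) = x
No, this is NOT an identity.

Claim: √(x²) = x.
Test a specific point where both sides are defined: x = -1.
LHS = √(x²) ≈ 1.0000
RHS = x ≈ -1.0000
Since 1.0000 ≠ -1.0000, the equation fails at this point, so it cannot hold for every real x for which both sides are defined.
√(x²) = |x|, which differs from x whenever x < 0 (both sides are defined for every real x).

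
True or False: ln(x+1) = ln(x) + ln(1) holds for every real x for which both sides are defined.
False.

Claim: ln(x+1) = ln(x) + ln(1).
Test a specific point where both sides are defined: x = 5.
LHS = ln(x+1) ≈ 1.7918
RHS = ln(x) + ln(1) ≈ 1.6094
Since 1.7918 ≠ 1.6094, the equation fails at this point, so it cannot hold for every real x for which both sides are defined.
ln(1) = 0, so the right side is just ln(x), which differs from ln(x+1).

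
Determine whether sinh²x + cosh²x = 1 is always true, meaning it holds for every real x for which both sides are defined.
No, this is NOT an identity.

Claim: sinh²x + cosh²x = 1.
Test a specific point where both sides are defined: x = 2.
LHS = sinh²x + cosh²x ≈ 27.3082
RHS = 1 ≈ 1.0000
Since 27.3082 ≠ 1.0000, the equation fails at this point, so it cannot hold for every real x for which both sides are defined.
The correct hyperbolic identity is cosh²x - sinh²x = 1 (a difference); the sum sinh²x + cosh²x equals cosh(2x).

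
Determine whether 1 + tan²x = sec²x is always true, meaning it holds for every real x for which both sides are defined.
Yes, this is an identity.

Claim: 1 + tan²x = sec²x.
Reasoning: Start from sin²x + cos²x = 1 and divide every term by cos²x (allowed wherever tan x and sec x are defined): tan²x + 1 = 1/cos²x = sec²x.
So the two sides agree for every real x for which both sides are defined.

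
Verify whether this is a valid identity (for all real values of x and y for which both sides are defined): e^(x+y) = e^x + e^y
No, this is NOT an identity.

Claim: e^(x+y) = e^x + e^y.
Test a specific point where both sides are defined: x = 4, y = 1/2.
LHS = e^(x+y) ≈ 90.0171
RHS = e^x + e^y ≈ 56.2469
Since 90.0171 ≠ 56.2469, the equation fails at this point, so it cannot hold for all real values of x and y for which both sides are defined.
The correct rule is e^(x+y) = e^x · e^y (a product, not a sum).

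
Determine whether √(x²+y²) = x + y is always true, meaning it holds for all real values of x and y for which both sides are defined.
No, this is NOT an identity.

Claim: √(x²+y²) = x + y.
Test a specific point where both sides are defined: x = 2, y = 4.
LHS = √(x²+y²) ≈ 4.4721
RHS = x + y ≈ 6.0000
Since 4.4721 ≠ 6.0000, the equation fails at this point, so it cannot hold for all real values of x and y for which both sides are defined.
(x+y)² = x² + 2xy + y², not x² + y², so the square root does not split this way.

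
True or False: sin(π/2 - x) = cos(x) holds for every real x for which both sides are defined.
True.

Claim: sin(π/2 - x) = cos(x).
Reasoning: Use sin(u - v) = sin(u)cos(v) - cos(u)sin(v) with u = π/2, v = x: sin(π/2)cos(x) - cos(π/2)sin(x) = 1·cos(x) - 0·sin(x) = cos(x).
So the two sides agree for every real x for which both sides are defined.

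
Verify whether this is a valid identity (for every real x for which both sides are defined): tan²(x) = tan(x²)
No, this is NOT an identity.

Claim: tan²(x) = tan(x²).
Test a specific point where both sides are defined: x = -π/3.
LHS = tan²(x) ≈ 3.0000
RHS = tan(x²) ≈ 1.9485
Since 3.0000 ≠ 1.9485, the equation fails at this point, so it cannot hold for every real x for which both sides are defined.
tan²(x) means (tan x)², squaring the output; tan(x²) squares the input. These are different functions.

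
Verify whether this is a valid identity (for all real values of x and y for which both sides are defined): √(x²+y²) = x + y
Claim: √(x²+y²) = x + y.
Test a specific point where both sides are defined: x = -2, y = -3.
LHS = √(x²+y²) ≈ 3.6056
RHS = x + y ≈ -5.0000
Since 3.6056 ≠ -5.0000, the equation fails at this point, so it cannot hold for all real values of x and y for which both sides are defined.
(x+y)² = x² + 2xy + y², not x² + y², so the square root does not split this way.

Conclusion: No, this is NOT an identity.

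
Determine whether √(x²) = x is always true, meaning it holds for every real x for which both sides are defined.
Claim: √(x²) = x.
Test a specific point where both sides are defined: x = -2.
LHS = √(x²) ≈ 2.0000
RHS = x ≈ -2.0000
Since 2.0000 ≠ -2.0000, the equation fails at this point, so it cannot hold for every real x for which both sides are defined.
√(x²) = |x|, which differs from x whenever x < 0 (both sides are defined for every real x).

Conclusion: No, this is NOT an identity.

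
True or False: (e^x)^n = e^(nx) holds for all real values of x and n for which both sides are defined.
True.

Claim: (e^x)^n = e^(nx).
Reasoning: e^x is a positive real number, and for a positive base B and real exponent n, B^n = e^(n·ln B). With B = e^x, ln B = x, so (e^x)^n = e^(n·x).
So the two sides agree for all real values of x and n for which both sides are defined.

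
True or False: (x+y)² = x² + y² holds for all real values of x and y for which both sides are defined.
Claim: (x+y)² = x² + y².
Test a specific point where both sides are defined: x = 4, y = 4.
LHS = (x+y)² ≈ 64.0000
RHS = x² + y² ≈ 32.0000
Since 64.0000 ≠ 32.0000, the equation fails at this point, so it cannot hold for all real values of x and y for which both sides are defined.
The correct expansion is (x+y)² = x² + 2xy + y²; the cross term 2xy is missing.

Conclusion: False.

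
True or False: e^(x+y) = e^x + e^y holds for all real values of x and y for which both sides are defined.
False.

Claim: e^(x+y) = e^x + e^y.
Test a specific point where both sides are defined: x = 1/2, y = -1.
LHS = e^(x+y) ≈ 0.6065
RHS = e^x + e^y ≈ 2.0166
Since 0.6065 ≠ 2.0166, the equation fails at this point, so it cannot hold for all real values of x and y for which both sides are defined.
The correct rule is e^(x+y) = e^x · e^y (a product, not a sum).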